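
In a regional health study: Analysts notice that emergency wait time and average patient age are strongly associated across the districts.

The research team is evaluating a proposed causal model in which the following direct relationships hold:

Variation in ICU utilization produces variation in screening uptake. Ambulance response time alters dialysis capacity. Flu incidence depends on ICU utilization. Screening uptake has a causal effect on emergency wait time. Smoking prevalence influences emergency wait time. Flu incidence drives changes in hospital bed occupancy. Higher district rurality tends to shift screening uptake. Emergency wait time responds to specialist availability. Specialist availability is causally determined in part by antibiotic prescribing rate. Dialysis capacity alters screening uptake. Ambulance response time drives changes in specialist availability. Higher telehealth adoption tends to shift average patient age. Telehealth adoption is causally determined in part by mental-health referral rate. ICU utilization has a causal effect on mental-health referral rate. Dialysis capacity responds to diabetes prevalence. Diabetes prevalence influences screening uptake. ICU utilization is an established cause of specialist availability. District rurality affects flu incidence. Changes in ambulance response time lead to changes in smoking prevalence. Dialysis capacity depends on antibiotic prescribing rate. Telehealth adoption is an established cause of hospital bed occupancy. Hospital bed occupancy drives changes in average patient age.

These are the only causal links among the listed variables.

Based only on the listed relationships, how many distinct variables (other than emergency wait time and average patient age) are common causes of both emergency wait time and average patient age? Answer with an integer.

The common causes are: ICU utilization (to emergency wait time via ICU utilization → specialist availability → emergency wait time; to average patient age via ICU utilization → mental-health referral rate → telehealth adoption → average patient age); district rurality (to emergency wait time via district rurality → screening uptake → emergency wait time; to average patient age via district rurality → flu incidence → hospital bed occupancy → average patient age).
Every other variable lacks a causal path to at least one of emergency wait time and average patient age.

2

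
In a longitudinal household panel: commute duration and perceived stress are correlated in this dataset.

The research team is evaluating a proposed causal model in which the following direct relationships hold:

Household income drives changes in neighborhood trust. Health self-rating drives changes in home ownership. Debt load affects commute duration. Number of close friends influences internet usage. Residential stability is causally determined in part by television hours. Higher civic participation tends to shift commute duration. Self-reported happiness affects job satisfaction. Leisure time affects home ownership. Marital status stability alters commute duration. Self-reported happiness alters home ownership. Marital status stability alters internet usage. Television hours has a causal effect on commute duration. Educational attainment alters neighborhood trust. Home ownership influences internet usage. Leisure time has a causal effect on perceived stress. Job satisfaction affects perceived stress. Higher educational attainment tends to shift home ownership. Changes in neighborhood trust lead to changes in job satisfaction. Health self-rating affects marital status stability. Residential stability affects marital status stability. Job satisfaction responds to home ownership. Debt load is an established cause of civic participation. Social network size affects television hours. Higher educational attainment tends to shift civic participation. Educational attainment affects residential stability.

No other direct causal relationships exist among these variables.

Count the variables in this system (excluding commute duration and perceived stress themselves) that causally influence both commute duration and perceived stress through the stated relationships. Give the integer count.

2

The common causes are: educational attainment (to commute duration via educational attainment → civic participation → commute duration; to perceived stress via educational attainment → home ownership → job satisfaction → perceived stress); health self-rating (to commute duration via health self-rating → marital status stability → commute duration; to perceived stress via health self-rating → home ownership → job satisfaction → perceived stress).
Every other variable lacks a causal path to at least one of commute duration and perceived stress.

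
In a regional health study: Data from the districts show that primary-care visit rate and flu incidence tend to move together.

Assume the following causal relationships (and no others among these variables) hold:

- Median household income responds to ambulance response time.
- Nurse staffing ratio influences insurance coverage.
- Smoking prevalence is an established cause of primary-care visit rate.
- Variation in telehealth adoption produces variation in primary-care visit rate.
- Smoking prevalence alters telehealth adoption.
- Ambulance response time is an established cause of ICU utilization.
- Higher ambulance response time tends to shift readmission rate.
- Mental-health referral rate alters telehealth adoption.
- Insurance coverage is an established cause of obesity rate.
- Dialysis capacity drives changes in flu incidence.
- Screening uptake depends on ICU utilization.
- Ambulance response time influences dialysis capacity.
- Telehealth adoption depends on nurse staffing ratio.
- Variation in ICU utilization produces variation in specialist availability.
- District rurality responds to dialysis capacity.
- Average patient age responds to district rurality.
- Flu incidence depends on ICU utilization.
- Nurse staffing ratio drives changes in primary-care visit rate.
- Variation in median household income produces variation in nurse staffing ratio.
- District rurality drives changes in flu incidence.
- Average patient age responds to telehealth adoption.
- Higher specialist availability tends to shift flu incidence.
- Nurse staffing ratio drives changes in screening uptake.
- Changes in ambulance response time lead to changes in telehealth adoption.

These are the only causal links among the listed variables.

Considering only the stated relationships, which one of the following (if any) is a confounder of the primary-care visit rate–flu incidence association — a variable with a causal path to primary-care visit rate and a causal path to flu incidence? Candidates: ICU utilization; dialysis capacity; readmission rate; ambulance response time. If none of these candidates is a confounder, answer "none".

Ambulance response time causes primary-care visit rate (ambulance response time → telehealth adoption → primary-care visit rate) and also causes flu incidence (ambulance response time → ICU utilization → flu incidence); it is a common cause of both.
Each of the other candidates lacks a causal path to at least one of primary-care visit rate and flu incidence, so they do not confound the relationship.

ambulance response time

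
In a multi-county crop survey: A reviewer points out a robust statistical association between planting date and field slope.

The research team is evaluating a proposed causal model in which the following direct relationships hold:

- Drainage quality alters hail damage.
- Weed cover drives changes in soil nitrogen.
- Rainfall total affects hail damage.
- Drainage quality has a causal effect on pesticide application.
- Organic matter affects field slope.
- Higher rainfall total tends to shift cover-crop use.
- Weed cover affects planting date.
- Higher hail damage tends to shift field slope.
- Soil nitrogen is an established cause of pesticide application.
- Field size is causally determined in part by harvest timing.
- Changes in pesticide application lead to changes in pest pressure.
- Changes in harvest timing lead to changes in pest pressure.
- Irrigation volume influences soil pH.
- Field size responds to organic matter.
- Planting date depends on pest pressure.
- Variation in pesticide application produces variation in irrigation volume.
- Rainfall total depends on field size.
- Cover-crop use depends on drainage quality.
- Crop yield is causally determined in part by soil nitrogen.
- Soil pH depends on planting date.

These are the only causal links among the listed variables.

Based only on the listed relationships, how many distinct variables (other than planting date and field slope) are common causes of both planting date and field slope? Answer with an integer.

2

The common causes are: drainage quality (to planting date via drainage quality → pesticide application → pest pressure → planting date; to field slope via drainage quality → hail damage → field slope); harvest timing (to planting date via harvest timing → pest pressure → planting date; to field slope via harvest timing → field size → rainfall total → hail damage → field slope).
Every other variable lacks a causal path to at least one of planting date and field slope.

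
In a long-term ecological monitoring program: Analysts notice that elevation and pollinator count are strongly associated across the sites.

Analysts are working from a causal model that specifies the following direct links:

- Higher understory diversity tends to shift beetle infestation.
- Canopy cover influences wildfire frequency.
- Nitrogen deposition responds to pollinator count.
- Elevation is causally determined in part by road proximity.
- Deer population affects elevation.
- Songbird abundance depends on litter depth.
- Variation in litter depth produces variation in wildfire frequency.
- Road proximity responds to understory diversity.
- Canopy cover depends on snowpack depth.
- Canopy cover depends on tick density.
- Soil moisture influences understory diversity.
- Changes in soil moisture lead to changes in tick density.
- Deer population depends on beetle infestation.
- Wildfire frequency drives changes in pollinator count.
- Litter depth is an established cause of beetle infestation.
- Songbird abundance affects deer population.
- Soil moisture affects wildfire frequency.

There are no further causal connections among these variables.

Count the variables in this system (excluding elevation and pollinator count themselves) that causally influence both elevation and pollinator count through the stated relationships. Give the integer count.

The common causes are: litter depth (to elevation via litter depth → beetle infestation → deer population → elevation; to pollinator count via litter depth → wildfire frequency → pollinator count); soil moisture (to elevation via soil moisture → understory diversity → road proximity → elevation; to pollinator count via soil moisture → wildfire frequency → pollinator count).
Every other variable lacks a causal path to at least one of elevation and pollinator count.

2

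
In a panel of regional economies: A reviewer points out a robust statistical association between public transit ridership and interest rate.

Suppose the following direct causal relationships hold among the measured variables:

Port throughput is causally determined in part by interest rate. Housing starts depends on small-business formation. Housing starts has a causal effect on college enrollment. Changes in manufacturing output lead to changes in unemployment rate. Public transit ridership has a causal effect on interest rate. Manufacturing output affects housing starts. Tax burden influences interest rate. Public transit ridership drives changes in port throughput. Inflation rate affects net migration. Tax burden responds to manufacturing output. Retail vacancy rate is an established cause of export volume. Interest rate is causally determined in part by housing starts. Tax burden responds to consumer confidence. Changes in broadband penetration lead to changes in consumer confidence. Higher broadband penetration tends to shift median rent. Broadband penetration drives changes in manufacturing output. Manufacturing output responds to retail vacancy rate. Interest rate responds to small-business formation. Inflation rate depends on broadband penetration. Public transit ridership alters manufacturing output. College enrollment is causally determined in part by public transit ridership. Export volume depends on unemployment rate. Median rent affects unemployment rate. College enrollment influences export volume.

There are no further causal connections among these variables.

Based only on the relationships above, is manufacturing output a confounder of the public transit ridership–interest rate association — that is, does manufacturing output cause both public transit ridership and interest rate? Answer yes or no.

Manufacturing output has no stated causal path to public transit ridership. A confounder must cause both variables, so manufacturing output does not qualify.

no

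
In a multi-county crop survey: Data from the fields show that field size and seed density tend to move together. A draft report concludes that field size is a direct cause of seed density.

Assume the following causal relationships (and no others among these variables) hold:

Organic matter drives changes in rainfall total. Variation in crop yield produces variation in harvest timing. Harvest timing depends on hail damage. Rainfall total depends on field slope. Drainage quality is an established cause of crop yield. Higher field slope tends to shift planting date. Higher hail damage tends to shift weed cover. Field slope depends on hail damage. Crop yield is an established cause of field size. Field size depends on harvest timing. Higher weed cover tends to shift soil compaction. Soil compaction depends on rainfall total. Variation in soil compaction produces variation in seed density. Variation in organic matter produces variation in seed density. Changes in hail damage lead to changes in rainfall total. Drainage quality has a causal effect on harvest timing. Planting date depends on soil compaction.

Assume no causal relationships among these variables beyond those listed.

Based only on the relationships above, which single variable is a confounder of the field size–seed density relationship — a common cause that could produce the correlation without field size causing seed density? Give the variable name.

hail damage

Hail damage has a causal path to field size (hail damage → harvest timing → field size) and a separate causal path to seed density (hail damage → rainfall total → soil compaction → seed density), so it is a common cause of both.
No stated relationship gives field size a causal route to seed density, so the correlation is explained by the shared upstream cause rather than a direct effect.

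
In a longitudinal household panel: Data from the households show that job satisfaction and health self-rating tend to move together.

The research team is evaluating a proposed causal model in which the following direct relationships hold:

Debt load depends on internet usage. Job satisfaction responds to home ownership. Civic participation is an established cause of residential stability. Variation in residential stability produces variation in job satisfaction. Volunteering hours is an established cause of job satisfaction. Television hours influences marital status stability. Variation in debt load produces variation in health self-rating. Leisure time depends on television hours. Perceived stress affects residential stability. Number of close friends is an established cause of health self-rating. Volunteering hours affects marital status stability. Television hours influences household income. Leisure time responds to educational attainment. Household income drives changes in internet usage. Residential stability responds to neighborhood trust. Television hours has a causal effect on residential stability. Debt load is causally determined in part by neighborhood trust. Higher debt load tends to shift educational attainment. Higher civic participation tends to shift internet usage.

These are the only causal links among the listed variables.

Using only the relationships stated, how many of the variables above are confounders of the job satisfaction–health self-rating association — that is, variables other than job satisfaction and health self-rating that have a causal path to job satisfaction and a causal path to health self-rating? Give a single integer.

3

The common causes are: civic participation (to job satisfaction via civic participation → residential stability → job satisfaction; to health self-rating via civic participation → internet usage → debt load → health self-rating); neighborhood trust (to job satisfaction via neighborhood trust → residential stability → job satisfaction; to health self-rating via neighborhood trust → debt load → health self-rating); television hours (to job satisfaction via television hours → residential stability → job satisfaction; to health self-rating via television hours → household income → internet usage → debt load → health self-rating).
Every other variable lacks a causal path to at least one of job satisfaction and health self-rating.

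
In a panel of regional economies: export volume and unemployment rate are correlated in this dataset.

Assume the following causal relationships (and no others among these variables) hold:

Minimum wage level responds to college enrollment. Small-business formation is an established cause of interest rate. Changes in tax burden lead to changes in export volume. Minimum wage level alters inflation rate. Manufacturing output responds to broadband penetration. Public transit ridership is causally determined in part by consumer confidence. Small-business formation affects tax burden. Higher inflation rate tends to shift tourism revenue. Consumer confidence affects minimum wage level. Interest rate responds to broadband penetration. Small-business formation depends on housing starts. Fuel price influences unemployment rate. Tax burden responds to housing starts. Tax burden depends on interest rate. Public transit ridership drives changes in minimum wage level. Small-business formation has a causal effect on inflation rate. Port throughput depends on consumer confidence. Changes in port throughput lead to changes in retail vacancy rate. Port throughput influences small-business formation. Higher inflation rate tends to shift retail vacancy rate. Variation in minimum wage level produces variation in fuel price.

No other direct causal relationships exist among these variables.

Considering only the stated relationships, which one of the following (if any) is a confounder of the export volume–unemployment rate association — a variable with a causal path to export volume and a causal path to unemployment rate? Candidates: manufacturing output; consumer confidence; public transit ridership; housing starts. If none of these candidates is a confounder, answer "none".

consumer confidence

Consumer confidence causes export volume (consumer confidence → port throughput → small-business formation → tax burden → export volume) and also causes unemployment rate (consumer confidence → minimum wage level → fuel price → unemployment rate); it is a common cause of both.
Each of the other candidates lacks a causal path to at least one of export volume and unemployment rate, so they do not confound the relationship.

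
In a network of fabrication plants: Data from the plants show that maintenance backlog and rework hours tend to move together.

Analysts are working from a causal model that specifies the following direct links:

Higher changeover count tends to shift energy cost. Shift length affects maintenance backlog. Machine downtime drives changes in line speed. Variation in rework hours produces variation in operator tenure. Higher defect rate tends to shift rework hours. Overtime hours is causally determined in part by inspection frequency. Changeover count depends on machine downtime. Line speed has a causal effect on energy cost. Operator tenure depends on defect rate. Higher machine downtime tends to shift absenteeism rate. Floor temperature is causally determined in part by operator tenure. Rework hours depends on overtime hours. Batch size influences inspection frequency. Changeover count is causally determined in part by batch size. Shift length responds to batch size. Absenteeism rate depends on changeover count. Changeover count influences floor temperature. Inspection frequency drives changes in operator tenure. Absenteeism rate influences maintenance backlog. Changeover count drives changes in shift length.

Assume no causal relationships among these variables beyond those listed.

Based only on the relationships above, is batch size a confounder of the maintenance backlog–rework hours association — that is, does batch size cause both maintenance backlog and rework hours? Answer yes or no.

yes

Batch size has a causal path to maintenance backlog (batch size → shift length → maintenance backlog) and to rework hours (batch size → inspection frequency → overtime hours → rework hours), so it is a common cause of both — a confounder.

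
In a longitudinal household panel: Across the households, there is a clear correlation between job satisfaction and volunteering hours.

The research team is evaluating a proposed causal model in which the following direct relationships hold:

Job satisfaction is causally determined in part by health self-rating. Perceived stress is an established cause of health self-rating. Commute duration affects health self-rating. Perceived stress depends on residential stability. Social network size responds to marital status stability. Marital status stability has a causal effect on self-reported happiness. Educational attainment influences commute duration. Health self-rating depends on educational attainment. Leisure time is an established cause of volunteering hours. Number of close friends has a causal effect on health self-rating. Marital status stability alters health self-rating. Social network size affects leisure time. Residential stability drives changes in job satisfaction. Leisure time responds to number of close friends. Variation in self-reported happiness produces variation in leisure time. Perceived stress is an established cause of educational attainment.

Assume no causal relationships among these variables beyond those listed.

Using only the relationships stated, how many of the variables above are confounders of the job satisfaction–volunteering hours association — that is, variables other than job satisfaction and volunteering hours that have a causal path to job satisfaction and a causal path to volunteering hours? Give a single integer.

2

The common causes are: marital status stability (to job satisfaction via marital status stability → health self-rating → job satisfaction; to volunteering hours via marital status stability → social network size → leisure time → volunteering hours); number of close friends (to job satisfaction via number of close friends → health self-rating → job satisfaction; to volunteering hours via number of close friends → leisure time → volunteering hours).
Every other variable lacks a causal path to at least one of job satisfaction and volunteering hours.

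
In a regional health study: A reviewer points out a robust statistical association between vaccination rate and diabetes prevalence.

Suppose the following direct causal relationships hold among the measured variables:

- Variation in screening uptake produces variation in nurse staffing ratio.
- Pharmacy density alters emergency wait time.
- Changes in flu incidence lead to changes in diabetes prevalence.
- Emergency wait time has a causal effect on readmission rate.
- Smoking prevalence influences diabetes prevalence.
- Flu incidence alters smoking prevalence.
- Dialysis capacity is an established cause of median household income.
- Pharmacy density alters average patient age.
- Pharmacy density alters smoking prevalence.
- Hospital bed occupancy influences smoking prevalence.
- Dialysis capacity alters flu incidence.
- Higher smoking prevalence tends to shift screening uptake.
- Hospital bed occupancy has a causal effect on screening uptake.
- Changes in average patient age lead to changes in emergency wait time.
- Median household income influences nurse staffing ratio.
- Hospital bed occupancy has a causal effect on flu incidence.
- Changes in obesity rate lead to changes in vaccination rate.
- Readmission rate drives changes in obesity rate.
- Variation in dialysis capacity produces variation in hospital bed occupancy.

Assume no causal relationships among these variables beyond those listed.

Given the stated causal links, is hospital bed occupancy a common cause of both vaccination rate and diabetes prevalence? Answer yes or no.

Hospital bed occupancy has no stated causal path to vaccination rate. A confounder must cause both variables, so hospital bed occupancy does not qualify.

no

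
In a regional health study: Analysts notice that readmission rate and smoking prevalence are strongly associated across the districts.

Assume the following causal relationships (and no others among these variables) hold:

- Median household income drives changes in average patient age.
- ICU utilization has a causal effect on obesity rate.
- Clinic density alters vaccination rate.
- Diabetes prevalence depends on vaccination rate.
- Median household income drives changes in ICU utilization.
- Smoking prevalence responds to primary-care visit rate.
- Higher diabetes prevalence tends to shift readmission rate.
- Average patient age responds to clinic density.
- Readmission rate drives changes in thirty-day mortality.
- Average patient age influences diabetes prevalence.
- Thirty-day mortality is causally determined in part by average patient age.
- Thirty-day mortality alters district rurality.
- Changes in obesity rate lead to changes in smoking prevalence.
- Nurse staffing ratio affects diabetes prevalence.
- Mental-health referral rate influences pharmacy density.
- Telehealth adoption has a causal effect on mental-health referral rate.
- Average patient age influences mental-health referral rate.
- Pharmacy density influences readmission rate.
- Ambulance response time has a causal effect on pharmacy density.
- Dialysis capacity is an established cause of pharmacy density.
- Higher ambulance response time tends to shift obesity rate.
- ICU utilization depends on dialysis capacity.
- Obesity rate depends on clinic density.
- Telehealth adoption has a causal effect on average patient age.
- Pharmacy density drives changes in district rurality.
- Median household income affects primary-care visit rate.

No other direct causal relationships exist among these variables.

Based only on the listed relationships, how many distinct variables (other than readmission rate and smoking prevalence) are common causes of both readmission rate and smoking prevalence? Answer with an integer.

The common causes are: ambulance response time (to readmission rate via ambulance response time → pharmacy density → readmission rate; to smoking prevalence via ambulance response time → obesity rate → smoking prevalence); clinic density (to readmission rate via clinic density → average patient age → diabetes prevalence → readmission rate; to smoking prevalence via clinic density → obesity rate → smoking prevalence); dialysis capacity (to readmission rate via dialysis capacity → pharmacy density → readmission rate; to smoking prevalence via dialysis capacity → ICU utilization → obesity rate → smoking prevalence); median household income (to readmission rate via median household income → average patient age → diabetes prevalence → readmission rate; to smoking prevalence via median household income → primary-care visit rate → smoking prevalence).
Every other variable lacks a causal path to at least one of readmission rate and smoking prevalence.

4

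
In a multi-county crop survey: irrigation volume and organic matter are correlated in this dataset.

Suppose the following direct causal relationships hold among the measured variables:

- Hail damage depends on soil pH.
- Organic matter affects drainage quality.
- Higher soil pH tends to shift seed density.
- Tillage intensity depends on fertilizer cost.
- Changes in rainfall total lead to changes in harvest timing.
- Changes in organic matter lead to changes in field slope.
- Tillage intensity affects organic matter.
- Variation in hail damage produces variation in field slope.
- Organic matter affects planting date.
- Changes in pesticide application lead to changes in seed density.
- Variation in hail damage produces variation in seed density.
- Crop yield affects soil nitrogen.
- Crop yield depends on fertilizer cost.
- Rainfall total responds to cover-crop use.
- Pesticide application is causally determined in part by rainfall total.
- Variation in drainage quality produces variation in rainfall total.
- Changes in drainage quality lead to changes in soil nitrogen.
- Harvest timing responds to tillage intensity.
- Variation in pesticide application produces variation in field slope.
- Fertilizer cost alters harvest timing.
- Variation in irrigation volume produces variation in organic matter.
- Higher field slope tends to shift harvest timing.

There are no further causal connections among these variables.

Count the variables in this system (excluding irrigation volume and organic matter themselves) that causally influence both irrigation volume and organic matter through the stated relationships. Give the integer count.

No listed variable has a causal path to both irrigation volume and organic matter, so there are no common causes.

0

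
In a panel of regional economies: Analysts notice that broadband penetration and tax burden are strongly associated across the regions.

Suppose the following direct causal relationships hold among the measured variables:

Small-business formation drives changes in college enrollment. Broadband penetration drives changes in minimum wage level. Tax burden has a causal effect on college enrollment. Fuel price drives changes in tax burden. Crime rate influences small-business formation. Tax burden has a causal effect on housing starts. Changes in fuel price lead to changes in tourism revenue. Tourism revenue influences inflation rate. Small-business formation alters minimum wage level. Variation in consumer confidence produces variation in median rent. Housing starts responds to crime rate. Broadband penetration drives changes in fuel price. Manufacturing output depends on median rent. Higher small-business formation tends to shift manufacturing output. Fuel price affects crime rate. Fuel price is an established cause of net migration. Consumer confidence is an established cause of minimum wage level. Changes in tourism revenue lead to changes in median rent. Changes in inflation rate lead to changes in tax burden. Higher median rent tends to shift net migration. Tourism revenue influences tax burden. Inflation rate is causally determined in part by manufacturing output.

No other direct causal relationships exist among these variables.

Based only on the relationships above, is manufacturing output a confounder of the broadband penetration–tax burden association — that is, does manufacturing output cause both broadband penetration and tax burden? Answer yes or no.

no

Manufacturing output has no stated causal path to broadband penetration. A confounder must cause both variables, so manufacturing output does not qualify.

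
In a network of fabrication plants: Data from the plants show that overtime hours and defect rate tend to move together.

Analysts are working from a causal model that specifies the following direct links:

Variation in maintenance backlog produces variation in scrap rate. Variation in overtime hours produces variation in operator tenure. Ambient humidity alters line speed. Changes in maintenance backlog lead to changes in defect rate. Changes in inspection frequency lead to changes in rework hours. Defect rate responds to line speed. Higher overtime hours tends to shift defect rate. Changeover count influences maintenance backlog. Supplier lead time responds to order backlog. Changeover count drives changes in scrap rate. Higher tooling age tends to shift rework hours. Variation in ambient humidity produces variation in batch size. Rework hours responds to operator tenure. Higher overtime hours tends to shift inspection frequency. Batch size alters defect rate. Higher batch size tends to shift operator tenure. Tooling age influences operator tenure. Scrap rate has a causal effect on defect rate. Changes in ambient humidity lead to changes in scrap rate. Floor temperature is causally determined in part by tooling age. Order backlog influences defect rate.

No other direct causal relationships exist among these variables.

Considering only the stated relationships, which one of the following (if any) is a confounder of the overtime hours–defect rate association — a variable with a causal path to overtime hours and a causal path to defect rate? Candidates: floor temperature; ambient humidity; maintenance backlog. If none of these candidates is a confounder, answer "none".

none

None of the listed candidates has causal paths to both overtime hours and defect rate in the stated relationships, so none is a common cause.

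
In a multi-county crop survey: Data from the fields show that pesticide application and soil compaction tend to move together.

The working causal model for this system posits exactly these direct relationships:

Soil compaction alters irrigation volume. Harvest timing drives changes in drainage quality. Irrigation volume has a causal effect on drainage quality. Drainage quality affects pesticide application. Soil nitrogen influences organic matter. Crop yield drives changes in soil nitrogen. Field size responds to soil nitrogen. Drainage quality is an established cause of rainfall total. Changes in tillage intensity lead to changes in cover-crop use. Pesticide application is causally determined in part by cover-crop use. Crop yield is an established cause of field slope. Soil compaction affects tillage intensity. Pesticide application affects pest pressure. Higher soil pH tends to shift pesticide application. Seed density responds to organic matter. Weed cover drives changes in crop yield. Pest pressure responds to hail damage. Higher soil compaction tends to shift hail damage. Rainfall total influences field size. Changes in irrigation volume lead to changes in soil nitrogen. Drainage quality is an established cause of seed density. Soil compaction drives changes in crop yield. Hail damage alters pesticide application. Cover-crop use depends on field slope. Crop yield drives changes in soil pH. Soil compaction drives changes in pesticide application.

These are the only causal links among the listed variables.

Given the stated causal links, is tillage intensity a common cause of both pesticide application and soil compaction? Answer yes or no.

Tillage intensity has no stated causal path to soil compaction. A confounder must cause both variables, so tillage intensity does not qualify.

no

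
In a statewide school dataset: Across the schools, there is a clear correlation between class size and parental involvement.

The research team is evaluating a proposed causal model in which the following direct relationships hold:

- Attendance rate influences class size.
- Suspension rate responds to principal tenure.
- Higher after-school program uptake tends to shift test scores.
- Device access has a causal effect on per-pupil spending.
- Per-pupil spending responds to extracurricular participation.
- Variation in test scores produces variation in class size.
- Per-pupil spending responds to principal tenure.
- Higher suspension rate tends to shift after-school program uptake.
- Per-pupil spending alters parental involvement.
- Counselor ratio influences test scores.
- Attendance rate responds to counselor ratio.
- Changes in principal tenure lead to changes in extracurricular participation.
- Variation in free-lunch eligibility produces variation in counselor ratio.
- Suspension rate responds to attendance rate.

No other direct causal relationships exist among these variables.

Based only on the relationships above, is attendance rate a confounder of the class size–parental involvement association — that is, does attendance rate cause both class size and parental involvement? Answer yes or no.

Attendance rate has no stated causal path to parental involvement. A confounder must cause both variables, so attendance rate does not qualify.

no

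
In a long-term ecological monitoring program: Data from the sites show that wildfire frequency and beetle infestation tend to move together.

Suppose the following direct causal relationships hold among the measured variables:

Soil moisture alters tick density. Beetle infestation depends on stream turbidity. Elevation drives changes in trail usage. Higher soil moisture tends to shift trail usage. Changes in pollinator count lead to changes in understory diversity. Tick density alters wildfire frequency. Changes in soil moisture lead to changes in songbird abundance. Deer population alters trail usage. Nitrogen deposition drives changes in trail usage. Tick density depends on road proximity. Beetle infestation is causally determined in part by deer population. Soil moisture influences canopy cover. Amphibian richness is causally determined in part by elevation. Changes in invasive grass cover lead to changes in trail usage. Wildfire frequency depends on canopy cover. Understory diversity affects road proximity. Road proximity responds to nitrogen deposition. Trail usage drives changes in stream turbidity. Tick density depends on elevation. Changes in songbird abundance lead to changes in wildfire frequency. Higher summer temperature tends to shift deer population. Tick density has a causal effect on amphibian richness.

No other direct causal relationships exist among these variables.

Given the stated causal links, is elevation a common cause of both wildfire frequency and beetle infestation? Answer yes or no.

yes

Elevation has a causal path to wildfire frequency (elevation → tick density → wildfire frequency) and to beetle infestation (elevation → trail usage → stream turbidity → beetle infestation), so it is a common cause of both — a confounder.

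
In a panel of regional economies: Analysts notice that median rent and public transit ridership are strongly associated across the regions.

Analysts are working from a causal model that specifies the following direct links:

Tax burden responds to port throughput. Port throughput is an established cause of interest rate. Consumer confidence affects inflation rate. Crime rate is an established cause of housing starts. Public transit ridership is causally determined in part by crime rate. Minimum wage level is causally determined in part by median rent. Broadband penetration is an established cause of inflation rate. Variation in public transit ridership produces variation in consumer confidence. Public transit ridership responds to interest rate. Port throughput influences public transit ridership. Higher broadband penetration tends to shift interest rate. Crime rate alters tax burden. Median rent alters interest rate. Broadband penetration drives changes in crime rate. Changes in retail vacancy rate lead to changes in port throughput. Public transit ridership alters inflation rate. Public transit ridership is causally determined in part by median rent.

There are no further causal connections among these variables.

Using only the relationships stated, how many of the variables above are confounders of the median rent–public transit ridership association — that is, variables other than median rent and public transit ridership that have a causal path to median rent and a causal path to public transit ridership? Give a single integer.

No listed variable has a causal path to both median rent and public transit ridership, so there are no common causes.

0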